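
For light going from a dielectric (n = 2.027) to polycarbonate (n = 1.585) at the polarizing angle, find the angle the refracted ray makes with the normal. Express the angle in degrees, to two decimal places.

θ_t ≈ 51.98°

θ_B = arctan(n₂/n₁) = arctan(1.585/2.027) = 38.02°.
Since θ_B + θ_t = 90° at Brewster incidence, θ_t = 90° − 38.02° = 51.98°.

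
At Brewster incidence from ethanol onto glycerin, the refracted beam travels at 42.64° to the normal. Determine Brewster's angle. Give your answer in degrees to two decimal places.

At Brewster's angle the reflected and refracted rays are perpendicular, so θ_B + θ_t = 90°.
θ_B = 90° − 42.64° = 47.36°.

θ_B ≈ 47.36°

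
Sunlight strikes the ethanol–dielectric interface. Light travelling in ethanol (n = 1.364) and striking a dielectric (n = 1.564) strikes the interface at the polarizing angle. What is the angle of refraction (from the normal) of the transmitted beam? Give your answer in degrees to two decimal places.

θ_t ≈ 41.09°

First find Brewster's angle: tan θ_B = 1.564/1.364 = 1.1466, giving θ_B = 48.91°.
Since θ_B + θ_t = 90° at Brewster incidence, θ_t = 90° − 48.91° = 41.09°.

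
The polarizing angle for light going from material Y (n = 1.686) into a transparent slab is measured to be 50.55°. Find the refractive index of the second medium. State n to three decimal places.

n ≈ 2.049

At the polarizing angle, tan θ_B = n₂/n₁ with n₁ on the incident side (material Y) and n₂ on the transmitted side (a transparent slab).
n₂ = n₁ tan θ_B = 1.686 × tan 50.55° = 2.049.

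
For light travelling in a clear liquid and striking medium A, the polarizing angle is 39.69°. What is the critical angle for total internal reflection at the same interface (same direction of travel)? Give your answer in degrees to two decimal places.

θ_c ≈ 56.09°

From Brewster, n₂/n₁ = tan θ_B = tan 39.69° = 0.8299.
Then sin θ_c = n₂/n₁ = 0.8299, so θ_c = arcsin 0.8299 = 56.09°.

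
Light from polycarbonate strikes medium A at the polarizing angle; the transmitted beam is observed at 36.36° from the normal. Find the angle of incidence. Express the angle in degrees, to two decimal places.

Since the reflected and refracted rays are at right angles at the polarizing angle, θ_B + θ_t = 90°.
So θ_B = 90° − θ_t = 90° − 36.36° = 53.64°.

θ_B ≈ 53.64°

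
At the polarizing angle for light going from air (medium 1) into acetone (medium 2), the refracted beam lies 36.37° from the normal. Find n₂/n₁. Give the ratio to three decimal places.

n₂/n₁ ≈ 1.358

θ_B + θ_t = 90°, so θ_B = 90° − 36.37° = 53.63°.
tan θ_B = n₂/n₁, so n₂/n₁ = tan 53.63° = 1.358.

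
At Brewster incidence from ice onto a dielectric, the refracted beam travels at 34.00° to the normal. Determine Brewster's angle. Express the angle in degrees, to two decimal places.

Since the reflected and refracted rays are at right angles at the polarizing angle, θ_B + θ_t = 90°.
So θ_B = 90° − θ_t = 90° − 34.00° = 56.00°.

θ_B ≈ 56.00°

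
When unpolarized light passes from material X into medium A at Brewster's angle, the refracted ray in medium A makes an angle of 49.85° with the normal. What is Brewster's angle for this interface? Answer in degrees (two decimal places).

θ_B ≈ 40.15°

Brewster's condition makes the reflected and refracted beams perpendicular: θ_B + θ_t = 90°.
θ_B = 90° − 49.85° = 40.15°.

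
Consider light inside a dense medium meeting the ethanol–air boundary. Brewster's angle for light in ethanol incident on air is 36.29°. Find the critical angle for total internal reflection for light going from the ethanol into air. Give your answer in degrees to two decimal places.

θ_c ≈ 47.25°

n₂/n₁ = tan 36.29° = 0.7343; the critical angle satisfies sin θ_c = n₂/n₁.
θ_c = arcsin(0.7343) = 47.25°.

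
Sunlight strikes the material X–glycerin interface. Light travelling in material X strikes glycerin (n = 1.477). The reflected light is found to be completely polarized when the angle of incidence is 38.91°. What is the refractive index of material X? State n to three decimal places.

n ≈ 1.830

Brewster's law: tan θ_B = n₂/n₁ (light incident in material X, refracted into glycerin).
n₁ = n₂ / tan θ_B = 1.477 / tan 38.91° = 1.830.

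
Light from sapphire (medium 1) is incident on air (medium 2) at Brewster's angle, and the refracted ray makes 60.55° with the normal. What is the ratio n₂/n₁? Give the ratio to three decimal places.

n₂/n₁ ≈ 0.565

At Brewster incidence θ_B = 90° − θ_t = 90° − 60.55° = 29.45°.
tan θ_B = n₂/n₁, so n₂/n₁ = tan 29.45° = 0.565.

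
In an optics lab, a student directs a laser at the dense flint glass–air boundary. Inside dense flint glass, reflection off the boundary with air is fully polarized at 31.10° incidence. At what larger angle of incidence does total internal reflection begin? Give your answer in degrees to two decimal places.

θ_c ≈ 37.10°

tan θ_B = n₂/n₁ = tan 31.10° = 0.6032.
Total internal reflection: sin θ_c = n₂/n₁ = 0.6032.
θ_c = arcsin(0.6032) = 37.10°.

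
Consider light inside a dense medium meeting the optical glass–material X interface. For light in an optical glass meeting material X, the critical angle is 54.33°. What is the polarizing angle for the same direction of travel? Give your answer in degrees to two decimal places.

θ_B ≈ 39.09°

sin θ_c = n₂/n₁, so n₂/n₁ = sin 54.33° = 0.8124.
Brewster: tan θ_B = n₂/n₁ = 0.8124.
θ_B = arctan(0.8124) = 39.09°.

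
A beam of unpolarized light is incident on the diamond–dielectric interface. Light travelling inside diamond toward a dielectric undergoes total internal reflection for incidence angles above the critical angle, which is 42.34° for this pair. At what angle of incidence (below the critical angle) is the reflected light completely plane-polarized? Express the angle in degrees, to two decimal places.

θ_B ≈ 33.96°

sin θ_c = n₂/n₁, so n₂/n₁ = sin 42.34° = 0.6735.
Brewster: tan θ_B = n₂/n₁ = 0.6735.
θ_B = arctan(0.6735) = 33.96°.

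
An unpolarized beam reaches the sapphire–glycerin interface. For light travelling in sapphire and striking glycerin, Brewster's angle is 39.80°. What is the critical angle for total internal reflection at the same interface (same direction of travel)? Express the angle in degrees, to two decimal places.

θ_c ≈ 56.43°

tan θ_B = n₂/n₁ = tan 39.80° = 0.8332.
Total internal reflection: sin θ_c = n₂/n₁ = 0.8332.
θ_c = arcsin(0.8332) = 56.43°.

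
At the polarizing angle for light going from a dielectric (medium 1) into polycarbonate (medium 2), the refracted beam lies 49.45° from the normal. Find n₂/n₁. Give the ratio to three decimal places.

θ_B + θ_t = 90°, so θ_B = 90° − 49.45° = 40.55°.
Then n₂/n₁ = tan θ_B = tan 40.55° = 0.856.

n₂/n₁ ≈ 0.856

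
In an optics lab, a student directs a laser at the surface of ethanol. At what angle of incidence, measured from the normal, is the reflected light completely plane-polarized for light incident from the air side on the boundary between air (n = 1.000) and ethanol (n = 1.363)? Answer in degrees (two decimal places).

θ_B ≈ 53.73°

The reflected p-component vanishes when tan θ_B = n₂/n₁.
Brewster's condition: tan θ_B = n₂/n₁ = 1.363/1.000 = 1.3630.
θ_B = arctan(1.3630) = 53.73°.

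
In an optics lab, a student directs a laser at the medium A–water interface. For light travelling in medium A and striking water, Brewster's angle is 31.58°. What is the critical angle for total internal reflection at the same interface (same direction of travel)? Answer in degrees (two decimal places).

tan θ_B = n₂/n₁ = tan 31.58° = 0.6147.
Total internal reflection: sin θ_c = n₂/n₁ = 0.6147.
θ_c = arcsin(0.6147) = 37.93°.

θ_c ≈ 37.93°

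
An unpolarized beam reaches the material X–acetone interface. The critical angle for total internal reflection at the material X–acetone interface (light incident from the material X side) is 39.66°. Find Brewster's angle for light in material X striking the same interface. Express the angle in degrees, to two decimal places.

sin θ_c = n₂/n₁, so n₂/n₁ = sin 39.66° = 0.6382.
Brewster: tan θ_B = n₂/n₁ = 0.6382.
θ_B = arctan(0.6382) = 32.55°.

θ_B ≈ 32.55°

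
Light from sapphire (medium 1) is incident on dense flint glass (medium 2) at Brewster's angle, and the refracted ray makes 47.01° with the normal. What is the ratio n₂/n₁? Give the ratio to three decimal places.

At Brewster incidence θ_B = 90° − θ_t = 90° − 47.01° = 42.99°.
tan θ_B = n₂/n₁, so n₂/n₁ = tan 42.99° = 0.932.

n₂/n₁ ≈ 0.932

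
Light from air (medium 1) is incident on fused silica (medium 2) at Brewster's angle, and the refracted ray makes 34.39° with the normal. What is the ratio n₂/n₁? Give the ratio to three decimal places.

n₂/n₁ ≈ 1.461

θ_B + θ_t = 90°, so θ_B = 90° − 34.39° = 55.61°.
tan θ_B = n₂/n₁, so n₂/n₁ = tan 55.61° = 1.461.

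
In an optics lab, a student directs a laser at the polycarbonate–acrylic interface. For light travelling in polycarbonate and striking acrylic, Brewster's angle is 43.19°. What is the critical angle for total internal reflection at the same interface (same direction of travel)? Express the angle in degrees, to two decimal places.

From Brewster, n₂/n₁ = tan θ_B = tan 43.19° = 0.9387.
Then sin θ_c = n₂/n₁ = 0.9387, so θ_c = arcsin 0.9387 = 69.84°.

θ_c ≈ 69.84°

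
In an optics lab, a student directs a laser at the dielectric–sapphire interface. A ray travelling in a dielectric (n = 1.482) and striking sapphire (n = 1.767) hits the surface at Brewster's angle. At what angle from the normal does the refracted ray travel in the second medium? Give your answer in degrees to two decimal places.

tan θ_B = n₂/n₁ = 1.767/1.482 = 1.1923, so θ_B = 50.01°.
The refracted ray is perpendicular to the reflected ray, so θ_t = 90° − θ_B = 39.99°.

θ_t ≈ 39.99°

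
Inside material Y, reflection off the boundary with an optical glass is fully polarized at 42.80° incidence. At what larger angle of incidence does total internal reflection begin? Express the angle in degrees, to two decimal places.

From Brewster, n₂/n₁ = tan θ_B = tan 42.80° = 0.9260.
Then sin θ_c = n₂/n₁ = 0.9260, so θ_c = arcsin 0.9260 = 67.82°.

θ_c ≈ 67.82°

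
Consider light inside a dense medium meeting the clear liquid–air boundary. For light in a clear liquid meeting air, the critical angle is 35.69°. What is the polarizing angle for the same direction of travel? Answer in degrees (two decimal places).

θ_B ≈ 30.26°

At the critical angle sin θ_c = n₂/n₁, giving n₂/n₁ = sin 35.69° = 0.5834.
Then tan θ_B = n₂/n₁ = 0.5834, so θ_B = arctan 0.5834 = 30.26°.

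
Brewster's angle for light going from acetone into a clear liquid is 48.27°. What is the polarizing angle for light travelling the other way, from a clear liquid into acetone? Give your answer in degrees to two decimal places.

The two Brewster angles are complementary: θ_B' = 90° − θ_B = 90° − 48.27° = 41.73°.

θ_B' ≈ 41.73°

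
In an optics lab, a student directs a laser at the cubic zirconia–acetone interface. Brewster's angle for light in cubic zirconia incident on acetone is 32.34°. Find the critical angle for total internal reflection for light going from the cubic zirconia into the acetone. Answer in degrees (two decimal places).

tan θ_B = n₂/n₁ = tan 32.34° = 0.6332.
Total internal reflection: sin θ_c = n₂/n₁ = 0.6332.
θ_c = arcsin(0.6332) = 39.28°.

θ_c ≈ 39.28°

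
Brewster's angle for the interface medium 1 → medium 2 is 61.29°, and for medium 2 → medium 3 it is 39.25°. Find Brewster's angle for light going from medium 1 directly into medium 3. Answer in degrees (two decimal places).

n₂/n₁ = tan 61.29° = 1.8258 and n₃/n₂ = tan 39.25° = 0.8170.
So n₃/n₁ = (n₂/n₁)(n₃/n₂) = 1.8258 × 0.8170 = 1.4917.
θ_B(1→3) = arctan(1.4917) = 56.16°.

θ_B ≈ 56.16°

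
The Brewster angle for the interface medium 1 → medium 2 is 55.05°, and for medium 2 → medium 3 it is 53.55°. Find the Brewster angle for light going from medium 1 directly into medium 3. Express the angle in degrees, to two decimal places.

θ_B ≈ 62.70°

Each Brewster angle gives a ratio: n₂/n₁ = tan 55.05° = 1.4308, n₃/n₂ = tan 53.55° = 1.3539.
So n₃/n₁ = (n₂/n₁)(n₃/n₂) = 1.4308 × 1.3539 = 1.9372.
θ_B(1→3) = arctan(1.9372) = 62.70°.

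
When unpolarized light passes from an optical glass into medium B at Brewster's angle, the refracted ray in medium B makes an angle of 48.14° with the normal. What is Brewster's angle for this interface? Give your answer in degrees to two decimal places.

θ_B ≈ 41.86°

Since the reflected and refracted rays are at right angles at the polarizing angle, θ_B + θ_t = 90°.
θ_B = 90° − 48.14° = 41.86°.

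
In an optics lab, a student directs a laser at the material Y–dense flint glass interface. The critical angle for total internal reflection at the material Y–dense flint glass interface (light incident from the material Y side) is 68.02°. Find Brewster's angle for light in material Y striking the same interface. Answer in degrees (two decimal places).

θ_B ≈ 42.84°

n₂/n₁ = sin θ_c = sin 68.02° = 0.9273.
tan θ_B equals the same ratio, so θ_B = arctan(0.9273) = 42.84°.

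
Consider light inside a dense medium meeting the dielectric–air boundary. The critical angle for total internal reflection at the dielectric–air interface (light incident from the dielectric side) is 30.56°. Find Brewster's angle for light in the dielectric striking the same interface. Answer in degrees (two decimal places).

θ_B ≈ 26.95°

At the critical angle sin θ_c = n₂/n₁, giving n₂/n₁ = sin 30.56° = 0.5084.
Then tan θ_B = n₂/n₁ = 0.5084, so θ_B = arctan 0.5084 = 26.95°.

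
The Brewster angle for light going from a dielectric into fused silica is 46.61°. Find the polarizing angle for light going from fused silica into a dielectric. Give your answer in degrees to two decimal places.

Reversing the direction swaps n₁ and n₂, so tan θ_B' = 1/tan θ_B and θ_B' = 90° − θ_B.
Hence θ_B' = 90° − 46.61° = 43.39°.

θ_B' ≈ 43.39°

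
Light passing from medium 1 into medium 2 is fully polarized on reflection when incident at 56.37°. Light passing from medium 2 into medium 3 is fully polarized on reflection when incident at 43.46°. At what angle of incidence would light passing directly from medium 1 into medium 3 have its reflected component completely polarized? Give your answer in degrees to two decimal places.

θ_B ≈ 54.93°

Each Brewster angle gives a ratio: n₂/n₁ = tan 56.37° = 1.5034, n₃/n₂ = tan 43.46° = 0.9476.
n₃/n₁ = 1.4247. Then tan θ_B(1→3) = n₃/n₁, so θ_B(1→3) = arctan(1.4247) = 54.93°.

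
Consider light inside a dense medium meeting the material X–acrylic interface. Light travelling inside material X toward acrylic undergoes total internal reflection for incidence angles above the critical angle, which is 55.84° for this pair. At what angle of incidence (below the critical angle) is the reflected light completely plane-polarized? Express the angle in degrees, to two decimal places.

At the critical angle sin θ_c = n₂/n₁, giving n₂/n₁ = sin 55.84° = 0.8275.
Then tan θ_B = n₂/n₁ = 0.8275, so θ_B = arctan 0.8275 = 39.61°.

θ_B ≈ 39.61°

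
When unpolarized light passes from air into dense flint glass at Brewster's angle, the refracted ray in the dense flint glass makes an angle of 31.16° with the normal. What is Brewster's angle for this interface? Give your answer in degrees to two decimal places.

At Brewster's angle the reflected and refracted rays are perpendicular, so θ_B + θ_t = 90°.
So θ_B = 90° − θ_t = 90° − 31.16° = 58.84°.

θ_B ≈ 58.84°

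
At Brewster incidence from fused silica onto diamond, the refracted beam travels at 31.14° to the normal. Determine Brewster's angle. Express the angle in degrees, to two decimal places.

Since the reflected and refracted rays are at right angles at the polarizing angle, θ_B + θ_t = 90°.
θ_B = 90° − 31.14° = 58.86°.

θ_B ≈ 58.86°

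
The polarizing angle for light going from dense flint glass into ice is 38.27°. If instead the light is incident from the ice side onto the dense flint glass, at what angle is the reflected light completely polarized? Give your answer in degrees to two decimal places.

θ_B' ≈ 51.73°

tan θ_B' = n₁/n₂ = 1/tan θ_B, so θ_B' = 90° − θ_B.
θ_B' = 90° − 38.27° = 51.73°.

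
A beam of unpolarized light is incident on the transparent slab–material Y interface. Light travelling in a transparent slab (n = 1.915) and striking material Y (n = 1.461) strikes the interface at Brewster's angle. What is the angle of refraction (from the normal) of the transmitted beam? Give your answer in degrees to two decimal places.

θ_B = arctan(n₂/n₁) = arctan(1.461/1.915) = 37.34°.
The refracted ray is perpendicular to the reflected ray, so θ_t = 90° − θ_B = 52.66°.

θ_t ≈ 52.66°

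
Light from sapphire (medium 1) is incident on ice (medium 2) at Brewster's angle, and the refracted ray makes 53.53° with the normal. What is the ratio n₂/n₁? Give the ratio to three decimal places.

At Brewster incidence θ_B = 90° − θ_t = 90° − 53.53° = 36.47°.
tan θ_B = n₂/n₁, so n₂/n₁ = tan 36.47° = 0.739.

n₂/n₁ ≈ 0.739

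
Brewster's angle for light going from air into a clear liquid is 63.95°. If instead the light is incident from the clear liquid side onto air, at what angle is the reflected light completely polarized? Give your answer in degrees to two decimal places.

θ_B' ≈ 26.05°

Reversing the direction swaps n₁ and n₂, so tan θ_B' = 1/tan θ_B and θ_B' = 90° − θ_B.
Hence θ_B' = 90° − 63.95° = 26.05°.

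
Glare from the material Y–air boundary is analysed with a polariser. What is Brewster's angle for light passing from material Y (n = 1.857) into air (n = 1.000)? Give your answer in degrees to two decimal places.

At Brewster's angle the reflected and refracted rays are perpendicular, which with Snell's law gives tan θ_B = n₂/n₁.
Brewster's condition: tan θ_B = n₂/n₁ = 1.000/1.857 = 0.5385. Taking the arctangent, θ_B = 28.30°.

θ_B ≈ 28.30°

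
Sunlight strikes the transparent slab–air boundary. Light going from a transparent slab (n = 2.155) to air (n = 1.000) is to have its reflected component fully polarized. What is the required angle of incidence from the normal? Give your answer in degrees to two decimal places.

At Brewster's angle the reflected and refracted rays are perpendicular, which with Snell's law gives tan θ_B = n₂/n₁.
Brewster's condition: tan θ_B = n₂/n₁ = 1.000/2.155 = 0.4640.
θ_B = arctan(0.4640) = 24.89°.

θ_B ≈ 24.89°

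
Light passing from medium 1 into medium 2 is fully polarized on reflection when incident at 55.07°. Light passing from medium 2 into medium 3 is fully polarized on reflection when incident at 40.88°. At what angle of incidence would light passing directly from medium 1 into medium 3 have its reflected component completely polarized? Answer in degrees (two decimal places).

θ_B ≈ 51.10°

tan θ_B(1→2) = n₂/n₁ = tan 55.07° = 1.4319.
tan θ_B(2→3) = n₃/n₂ = tan 40.88° = 0.8656.
Multiplying, n₃/n₁ = 1.4319 × 0.8656 = 1.2394, and θ_B(1→3) = arctan 1.2394 = 51.10°.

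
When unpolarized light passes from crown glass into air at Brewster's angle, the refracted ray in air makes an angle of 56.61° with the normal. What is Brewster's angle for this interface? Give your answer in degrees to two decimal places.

Brewster's condition makes the reflected and refracted beams perpendicular: θ_B + θ_t = 90°.
So θ_B = 90° − θ_t = 90° − 56.61° = 33.39°.

θ_B ≈ 33.39°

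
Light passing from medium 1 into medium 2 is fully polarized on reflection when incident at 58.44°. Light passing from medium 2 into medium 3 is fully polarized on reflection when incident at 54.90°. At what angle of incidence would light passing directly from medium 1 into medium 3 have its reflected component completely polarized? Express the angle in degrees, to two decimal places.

Each Brewster angle gives a ratio: n₂/n₁ = tan 58.44° = 1.6280, n₃/n₂ = tan 54.90° = 1.4229.
Multiplying, n₃/n₁ = 1.6280 × 1.4229 = 2.3164, and θ_B(1→3) = arctan 2.3164 = 66.65°.

θ_B ≈ 66.65°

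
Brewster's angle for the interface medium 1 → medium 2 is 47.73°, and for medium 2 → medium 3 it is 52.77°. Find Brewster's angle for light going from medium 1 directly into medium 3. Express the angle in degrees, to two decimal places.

Each Brewster angle gives a ratio: n₂/n₁ = tan 47.73° = 1.1001, n₃/n₂ = tan 52.77° = 1.3160.
Multiplying, n₃/n₁ = 1.1001 × 1.3160 = 1.4478, and θ_B(1→3) = arctan 1.4478 = 55.37°.

θ_B ≈ 55.37°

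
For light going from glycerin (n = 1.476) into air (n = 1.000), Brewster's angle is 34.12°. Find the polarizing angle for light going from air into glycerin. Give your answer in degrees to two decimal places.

θ_B' ≈ 55.88°

tan θ_B' = n₁/n₂ = 1/tan θ_B, so θ_B' = 90° − θ_B.
θ_B' = 90° − 34.12° = 55.88°.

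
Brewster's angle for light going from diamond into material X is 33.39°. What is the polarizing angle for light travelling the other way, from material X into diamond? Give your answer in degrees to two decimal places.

The two Brewster angles are complementary: θ_B' = 90° − θ_B = 90° − 33.39° = 56.61°.

θ_B' ≈ 56.61°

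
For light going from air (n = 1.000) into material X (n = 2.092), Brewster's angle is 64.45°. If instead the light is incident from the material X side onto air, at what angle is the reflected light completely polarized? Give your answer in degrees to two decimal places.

θ_B' ≈ 25.55°

Reversing the direction swaps n₁ and n₂, so tan θ_B' = 1/tan θ_B and θ_B' = 90° − θ_B.
Hence θ_B' = 90° − 64.45° = 25.55°.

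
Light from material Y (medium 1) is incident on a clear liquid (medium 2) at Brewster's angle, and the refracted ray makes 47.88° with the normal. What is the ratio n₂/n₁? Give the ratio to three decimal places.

n₂/n₁ ≈ 0.904

θ_B + θ_t = 90°, so θ_B = 90° − 47.88° = 42.12°.
Then n₂/n₁ = tan θ_B = tan 42.12° = 0.904.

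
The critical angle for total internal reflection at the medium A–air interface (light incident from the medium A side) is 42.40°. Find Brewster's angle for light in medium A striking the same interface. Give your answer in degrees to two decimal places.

At the critical angle sin θ_c = n₂/n₁, giving n₂/n₁ = sin 42.40° = 0.6743.
Then tan θ_B = n₂/n₁ = 0.6743, so θ_B = arctan 0.6743 = 33.99°.

θ_B ≈ 33.99°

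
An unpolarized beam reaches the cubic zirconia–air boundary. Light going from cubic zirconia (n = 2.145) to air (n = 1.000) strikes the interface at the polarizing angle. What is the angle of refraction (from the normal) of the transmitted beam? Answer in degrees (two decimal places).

tan θ_B = n₂/n₁ = 1.000/2.145 = 0.4662, so θ_B = 24.99°.
The refracted ray is perpendicular to the reflected ray, so θ_t = 90° − θ_B = 65.01°.

θ_t ≈ 65.01°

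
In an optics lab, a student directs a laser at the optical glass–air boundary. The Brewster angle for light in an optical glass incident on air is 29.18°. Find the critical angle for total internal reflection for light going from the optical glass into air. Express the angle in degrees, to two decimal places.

From Brewster, n₂/n₁ = tan θ_B = tan 29.18° = 0.5584.
Then sin θ_c = n₂/n₁ = 0.5584, so θ_c = arcsin 0.5584 = 33.95°.

θ_c ≈ 33.95°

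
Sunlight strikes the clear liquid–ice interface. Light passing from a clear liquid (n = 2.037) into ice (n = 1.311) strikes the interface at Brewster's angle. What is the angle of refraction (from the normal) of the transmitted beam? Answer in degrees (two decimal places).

θ_B = arctan(n₂/n₁) = arctan(1.311/2.037) = 32.77°.
The refracted ray is perpendicular to the reflected ray, so θ_t = 90° − θ_B = 57.23°.

θ_t ≈ 57.23°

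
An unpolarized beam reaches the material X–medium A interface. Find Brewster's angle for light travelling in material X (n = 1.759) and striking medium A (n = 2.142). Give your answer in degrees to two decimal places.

θ_B ≈ 50.61°

Brewster's condition: tan θ_B = n₂/n₁ = 2.142/1.759 = 1.2177.
So θ_B = arctan 1.2177 = 50.61°.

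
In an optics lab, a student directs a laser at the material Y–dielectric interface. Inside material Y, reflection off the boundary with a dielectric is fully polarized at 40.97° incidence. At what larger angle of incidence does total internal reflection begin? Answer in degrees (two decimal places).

θ_c ≈ 60.27°

n₂/n₁ = tan 40.97° = 0.8684; the critical angle satisfies sin θ_c = n₂/n₁.
θ_c = arcsin(0.8684) = 60.27°.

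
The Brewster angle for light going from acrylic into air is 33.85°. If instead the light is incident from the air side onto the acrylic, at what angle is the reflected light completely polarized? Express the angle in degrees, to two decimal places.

tan θ_B' = n₁/n₂ = 1/tan θ_B, so θ_B' = 90° − θ_B.
θ_B' = 90° − 33.85° = 56.15°.

θ_B' ≈ 56.15°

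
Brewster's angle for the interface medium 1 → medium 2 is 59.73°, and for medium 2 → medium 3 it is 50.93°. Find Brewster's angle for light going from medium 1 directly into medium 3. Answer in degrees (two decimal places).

θ_B ≈ 64.65°

n₂/n₁ = tan 59.73° = 1.7134 and n₃/n₂ = tan 50.93° = 1.2318.
Multiplying, n₃/n₁ = 1.7134 × 1.2318 = 2.1105, and θ_B(1→3) = arctan 2.1105 = 64.65°.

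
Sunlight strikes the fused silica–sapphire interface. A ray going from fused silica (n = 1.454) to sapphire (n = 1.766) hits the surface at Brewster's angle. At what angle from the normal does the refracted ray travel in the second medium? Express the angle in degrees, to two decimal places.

θ_t ≈ 39.47°

tan θ_B = n₂/n₁ = 1.766/1.454 = 1.2146, so θ_B = 50.53°.
At Brewster's angle the reflected and refracted rays are perpendicular, so θ_t = 90° − θ_B = 90° − 50.53° = 39.47°.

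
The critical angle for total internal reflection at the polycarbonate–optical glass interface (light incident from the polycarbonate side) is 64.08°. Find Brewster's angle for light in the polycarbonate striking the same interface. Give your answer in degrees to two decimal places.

θ_B ≈ 41.97°

At the critical angle sin θ_c = n₂/n₁, giving n₂/n₁ = sin 64.08° = 0.8994.
Then tan θ_B = n₂/n₁ = 0.8994, so θ_B = arctan 0.8994 = 41.97°.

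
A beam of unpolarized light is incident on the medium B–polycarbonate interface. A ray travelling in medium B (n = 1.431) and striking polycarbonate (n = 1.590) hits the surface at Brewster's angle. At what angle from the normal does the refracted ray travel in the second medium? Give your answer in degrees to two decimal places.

First find Brewster's angle: tan θ_B = 1.590/1.431 = 1.1111, giving θ_B = 48.01°.
At Brewster's angle the reflected and refracted rays are perpendicular, so θ_t = 90° − θ_B = 90° − 48.01° = 41.99°.

θ_t ≈ 41.99°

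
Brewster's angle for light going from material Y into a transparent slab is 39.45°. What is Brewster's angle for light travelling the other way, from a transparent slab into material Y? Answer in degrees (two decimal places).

θ_B' ≈ 50.55°

Reversing the direction swaps n₁ and n₂, so tan θ_B' = 1/tan θ_B and θ_B' = 90° − θ_B.
Hence θ_B' = 90° − 39.45° = 50.55°.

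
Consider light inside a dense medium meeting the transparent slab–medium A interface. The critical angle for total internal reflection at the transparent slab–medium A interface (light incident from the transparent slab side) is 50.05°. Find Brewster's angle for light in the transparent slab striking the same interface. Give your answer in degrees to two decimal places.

n₂/n₁ = sin θ_c = sin 50.05° = 0.7666.
tan θ_B equals the same ratio, so θ_B = arctan(0.7666) = 37.47°.

θ_B ≈ 37.47°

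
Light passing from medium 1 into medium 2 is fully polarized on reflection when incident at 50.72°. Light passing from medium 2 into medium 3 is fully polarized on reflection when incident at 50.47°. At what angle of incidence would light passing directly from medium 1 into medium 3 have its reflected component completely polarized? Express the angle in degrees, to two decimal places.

θ_B ≈ 55.98°

tan θ_B(1→2) = n₂/n₁ = tan 50.72° = 1.2226.
tan θ_B(2→3) = n₃/n₂ = tan 50.47° = 1.2118.
Multiplying, n₃/n₁ = 1.2226 × 1.2118 = 1.4816, and θ_B(1→3) = arctan 1.4816 = 55.98°.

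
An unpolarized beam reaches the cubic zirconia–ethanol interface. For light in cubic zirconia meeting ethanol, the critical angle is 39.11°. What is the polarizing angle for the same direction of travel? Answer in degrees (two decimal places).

θ_B ≈ 32.24°

sin θ_c = n₂/n₁, so n₂/n₁ = sin 39.11° = 0.6308.
Brewster: tan θ_B = n₂/n₁ = 0.6308.
θ_B = arctan(0.6308) = 32.24°.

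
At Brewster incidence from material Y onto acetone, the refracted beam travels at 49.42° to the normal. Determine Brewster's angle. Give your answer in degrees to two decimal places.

θ_B ≈ 40.58°

Since the reflected and refracted rays are at right angles at the polarizing angle, θ_B + θ_t = 90°.
θ_B = 90° − 49.42° = 40.58°.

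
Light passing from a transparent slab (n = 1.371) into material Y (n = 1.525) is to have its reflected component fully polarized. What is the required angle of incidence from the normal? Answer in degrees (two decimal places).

θ_B ≈ 48.04°

Here n₂/n₁ = 1.525/1.371 = 1.1123, and Brewster's law gives tan θ_B = n₂/n₁.
So θ_B = arctan 1.1123 = 48.04°.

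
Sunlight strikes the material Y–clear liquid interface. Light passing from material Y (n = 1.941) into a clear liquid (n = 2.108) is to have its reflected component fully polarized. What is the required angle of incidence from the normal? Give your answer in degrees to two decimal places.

θ_B ≈ 47.36°

At Brewster's angle the reflected and refracted rays are perpendicular, which with Snell's law gives tan θ_B = n₂/n₁.
Here n₂/n₁ = 2.108/1.941 = 1.0860, and Brewster's law gives tan θ_B = n₂/n₁. Taking the arctangent, θ_B = 47.36°.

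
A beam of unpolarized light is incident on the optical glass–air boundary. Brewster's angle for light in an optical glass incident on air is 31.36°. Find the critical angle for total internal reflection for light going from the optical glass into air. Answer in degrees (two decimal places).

n₂/n₁ = tan 31.36° = 0.6094; the critical angle satisfies sin θ_c = n₂/n₁.
θ_c = arcsin(0.6094) = 37.55°.

θ_c ≈ 37.55°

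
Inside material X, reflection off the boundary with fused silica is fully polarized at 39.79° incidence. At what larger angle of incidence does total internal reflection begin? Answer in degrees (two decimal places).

From Brewster, n₂/n₁ = tan θ_B = tan 39.79° = 0.8329.
Then sin θ_c = n₂/n₁ = 0.8329, so θ_c = arcsin 0.8329 = 56.39°.

θ_c ≈ 56.39°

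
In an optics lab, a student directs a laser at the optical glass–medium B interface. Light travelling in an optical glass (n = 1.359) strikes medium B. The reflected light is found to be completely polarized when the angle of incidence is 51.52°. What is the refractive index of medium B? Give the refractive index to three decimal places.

n ≈ 1.710

Brewster's law: tan θ_B = n₂/n₁ (light incident in an optical glass, refracted into medium B).
n₂ = n₁ tan θ_B = 1.359 × tan 51.52° = 1.710.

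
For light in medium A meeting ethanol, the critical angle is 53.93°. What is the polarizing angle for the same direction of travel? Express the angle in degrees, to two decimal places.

n₂/n₁ = sin θ_c = sin 53.93° = 0.8083.
tan θ_B equals the same ratio, so θ_B = arctan(0.8083) = 38.95°.

θ_B ≈ 38.95°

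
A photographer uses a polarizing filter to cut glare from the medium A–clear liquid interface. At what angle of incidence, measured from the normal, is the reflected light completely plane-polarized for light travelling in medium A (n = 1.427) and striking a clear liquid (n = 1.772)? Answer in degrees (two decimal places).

θ_B ≈ 51.16°

The reflected p-component vanishes when tan θ_B = n₂/n₁.
tan θ_B = n₂/n₁ = 1.772/1.427 = 1.2418.
So θ_B = arctan 1.2418 = 51.16°.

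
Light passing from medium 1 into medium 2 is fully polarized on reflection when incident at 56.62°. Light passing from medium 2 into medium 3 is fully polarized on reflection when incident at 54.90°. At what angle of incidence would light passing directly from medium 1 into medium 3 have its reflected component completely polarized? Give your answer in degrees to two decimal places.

θ_B ≈ 65.15°

n₂/n₁ = tan 56.62° = 1.5177 and n₃/n₂ = tan 54.90° = 1.4229.
n₃/n₁ = 2.1595. Then tan θ_B(1→3) = n₃/n₁, so θ_B(1→3) = arctan(2.1595) = 65.15°.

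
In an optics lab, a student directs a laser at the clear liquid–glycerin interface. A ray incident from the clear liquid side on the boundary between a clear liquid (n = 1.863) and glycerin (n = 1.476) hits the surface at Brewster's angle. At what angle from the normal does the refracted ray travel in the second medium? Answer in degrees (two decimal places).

θ_B = arctan(n₂/n₁) = arctan(1.476/1.863) = 38.39°.
Since θ_B + θ_t = 90° at Brewster incidence, θ_t = 90° − 38.39° = 51.61°.

θ_t ≈ 51.61°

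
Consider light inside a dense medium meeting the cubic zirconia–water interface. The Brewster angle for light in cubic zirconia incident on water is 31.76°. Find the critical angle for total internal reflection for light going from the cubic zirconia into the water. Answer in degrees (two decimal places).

θ_c ≈ 38.25°

From Brewster, n₂/n₁ = tan θ_B = tan 31.76° = 0.6191.
Then sin θ_c = n₂/n₁ = 0.6191, so θ_c = arcsin 0.6191 = 38.25°.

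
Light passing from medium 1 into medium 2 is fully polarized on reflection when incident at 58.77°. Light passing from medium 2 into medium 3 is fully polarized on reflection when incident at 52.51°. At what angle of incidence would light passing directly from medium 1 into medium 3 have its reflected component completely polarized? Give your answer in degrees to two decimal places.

n₂/n₁ = tan 58.77° = 1.6492 and n₃/n₂ = tan 52.51° = 1.3037.
So n₃/n₁ = (n₂/n₁)(n₃/n₂) = 1.6492 × 1.3037 = 2.1501.
θ_B(1→3) = arctan(2.1501) = 65.06°.

θ_B ≈ 65.06°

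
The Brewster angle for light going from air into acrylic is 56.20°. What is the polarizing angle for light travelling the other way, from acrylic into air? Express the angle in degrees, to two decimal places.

tan θ_B' = n₁/n₂ = 1/tan θ_B, so θ_B' = 90° − θ_B.
θ_B' = 90° − 56.20° = 33.80°.

θ_B' ≈ 33.80°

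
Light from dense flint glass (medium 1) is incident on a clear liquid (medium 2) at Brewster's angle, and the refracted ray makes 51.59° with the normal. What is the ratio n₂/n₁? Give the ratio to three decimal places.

At Brewster incidence θ_B = 90° − θ_t = 90° − 51.59° = 38.41°.
tan θ_B = n₂/n₁, so n₂/n₁ = tan 38.41° = 0.793.

n₂/n₁ ≈ 0.793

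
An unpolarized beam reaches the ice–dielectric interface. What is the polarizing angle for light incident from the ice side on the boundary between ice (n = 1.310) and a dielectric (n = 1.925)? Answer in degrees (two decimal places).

θ_B ≈ 55.76°

The reflected p-component vanishes when tan θ_B = n₂/n₁.
Here n₂/n₁ = 1.925/1.310 = 1.4695, and Brewster's law gives tan θ_B = n₂/n₁. Taking the arctangent, θ_B = 55.76°.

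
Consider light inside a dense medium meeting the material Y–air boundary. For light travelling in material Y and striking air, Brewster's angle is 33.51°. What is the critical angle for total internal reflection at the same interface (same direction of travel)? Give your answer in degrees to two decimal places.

From Brewster, n₂/n₁ = tan θ_B = tan 33.51° = 0.6621.
Then sin θ_c = n₂/n₁ = 0.6621, so θ_c = arcsin 0.6621 = 41.46°.

θ_c ≈ 41.46°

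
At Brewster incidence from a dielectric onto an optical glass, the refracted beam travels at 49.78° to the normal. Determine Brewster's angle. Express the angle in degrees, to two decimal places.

θ_B ≈ 40.22°

Since the reflected and refracted rays are at right angles at the polarizing angle, θ_B + θ_t = 90°.
θ_B = 90° − 49.78° = 40.22°.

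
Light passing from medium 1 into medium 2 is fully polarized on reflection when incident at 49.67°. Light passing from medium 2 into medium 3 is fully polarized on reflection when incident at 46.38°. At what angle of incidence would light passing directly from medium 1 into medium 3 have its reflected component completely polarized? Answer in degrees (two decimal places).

n₂/n₁ = tan 49.67° = 1.1779 and n₃/n₂ = tan 46.38° = 1.0494.
Multiplying, n₃/n₁ = 1.1779 × 1.0494 = 1.2361, and θ_B(1→3) = arctan 1.2361 = 51.03°.

θ_B ≈ 51.03°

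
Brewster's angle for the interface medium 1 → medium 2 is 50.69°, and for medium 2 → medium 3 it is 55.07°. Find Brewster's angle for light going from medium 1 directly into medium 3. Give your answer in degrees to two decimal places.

θ_B ≈ 60.24°

n₂/n₁ = tan 50.69° = 1.2213 and n₃/n₂ = tan 55.07° = 1.4319.
Multiplying, n₃/n₁ = 1.2213 × 1.4319 = 1.7488, and θ_B(1→3) = arctan 1.7488 = 60.24°.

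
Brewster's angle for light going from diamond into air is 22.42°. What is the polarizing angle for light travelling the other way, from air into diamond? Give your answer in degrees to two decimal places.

The two Brewster angles are complementary: θ_B' = 90° − θ_B = 90° − 22.42° = 67.58°.

θ_B' ≈ 67.58°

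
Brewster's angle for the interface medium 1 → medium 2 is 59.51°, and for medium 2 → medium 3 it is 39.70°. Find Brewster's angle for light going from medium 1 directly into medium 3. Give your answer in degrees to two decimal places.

θ_B ≈ 54.65°

n₂/n₁ = tan 59.51° = 1.6983 and n₃/n₂ = tan 39.70° = 0.8302.
n₃/n₁ = 1.4100. Then tan θ_B(1→3) = n₃/n₁, so θ_B(1→3) = arctan(1.4100) = 54.65°.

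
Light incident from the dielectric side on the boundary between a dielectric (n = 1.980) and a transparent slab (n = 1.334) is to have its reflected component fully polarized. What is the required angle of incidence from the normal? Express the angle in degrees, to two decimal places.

θ_B ≈ 33.97°

Brewster's condition: tan θ_B = n₂/n₁ = 1.334/1.980 = 0.6737.
θ_B = arctan(0.6737) = 33.97°.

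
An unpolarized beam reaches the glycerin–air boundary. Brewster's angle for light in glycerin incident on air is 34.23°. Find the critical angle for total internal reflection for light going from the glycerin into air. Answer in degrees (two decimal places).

θ_c ≈ 42.87°

From Brewster, n₂/n₁ = tan θ_B = tan 34.23° = 0.6804.
Then sin θ_c = n₂/n₁ = 0.6804, so θ_c = arcsin 0.6804 = 42.87°.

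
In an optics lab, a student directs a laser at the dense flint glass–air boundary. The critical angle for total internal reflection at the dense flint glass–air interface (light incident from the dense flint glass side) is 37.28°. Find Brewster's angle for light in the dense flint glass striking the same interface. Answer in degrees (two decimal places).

θ_B ≈ 31.20°

n₂/n₁ = sin θ_c = sin 37.28° = 0.6057.
tan θ_B equals the same ratio, so θ_B = arctan(0.6057) = 31.20°.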